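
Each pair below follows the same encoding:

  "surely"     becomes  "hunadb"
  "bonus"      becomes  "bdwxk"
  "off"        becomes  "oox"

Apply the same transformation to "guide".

nmrdp

Two steps: reverse the string, then apply a Caesar shift of +9.
For guide: reverse → ediug; then shift: e+9=n, d+9=m, i+9=r, u+9=d, g+9=p.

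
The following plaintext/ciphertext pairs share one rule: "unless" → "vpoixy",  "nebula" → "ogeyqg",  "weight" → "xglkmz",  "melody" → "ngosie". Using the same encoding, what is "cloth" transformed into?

dnrxm

In unless: u→v is +1, n→p is +2, l→o is +3, e→i is +4 — the shift increases by 1 each position. Letter i (0-indexed) is shifted by i+1, so successive shifts are 1, 2, 3, ….
For cloth: c+1=d, l+2=n, o+3=r, t+4=x, h+5=m.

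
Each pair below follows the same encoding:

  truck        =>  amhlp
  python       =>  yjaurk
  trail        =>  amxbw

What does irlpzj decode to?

jockey

t(19)→a(0) and r(17)→m(12) fit y≡7x+23 (mod 26); the inverse of 7 mod 26 is 15. Each letter's alphabet position (a=0..z=25) is mapped through 7·x+23 mod 26 — an affine cipher.
Reversing it on irlpzj: i(8)→15·(8−23)≡9=j; r(17)→15·(17−23)≡14=o; l(11)→15·(11−23)≡2=c; p(15)→15·(15−23)≡10=k; z(25)→15·(25−23)≡4=e; j(9)→15·(9−23)≡24=y (all mod 26).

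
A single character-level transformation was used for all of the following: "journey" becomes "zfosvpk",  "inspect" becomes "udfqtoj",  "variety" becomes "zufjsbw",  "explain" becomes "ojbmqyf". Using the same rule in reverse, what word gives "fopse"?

Two steps: reverse the string, then apply a Caesar shift of +1.
Undoing it on fopse: shift back: f−1=e, o−1=n, p−1=o, s−1=r, e−1=d → enord; then reverse → drone.

drone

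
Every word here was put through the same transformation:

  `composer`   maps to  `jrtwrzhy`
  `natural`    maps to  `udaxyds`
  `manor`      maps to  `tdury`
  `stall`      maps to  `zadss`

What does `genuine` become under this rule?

The shift depends on letter class: consonant c→j is +7, but vowel o→r is +3. Two shifts are in play — +3 for a/e/i/o/u, +7 for every other letter.
On genuine: g(cons)+7=n, e(vowel)+3=h, n(cons)+7=u, u(vowel)+3=x, i(vowel)+3=l, n(cons)+7=u, e(vowel)+3=h.

nhuxluh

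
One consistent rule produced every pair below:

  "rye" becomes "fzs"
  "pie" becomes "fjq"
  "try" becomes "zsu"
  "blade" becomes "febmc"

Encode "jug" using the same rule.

The output letters match the input read backwards, each shifted +1: rye reversed is eyr. Read the word backwards and shift each letter +1.
On jug: reverse → guj; then shift: g+1=h, u+1=v, j+1=k.

hvk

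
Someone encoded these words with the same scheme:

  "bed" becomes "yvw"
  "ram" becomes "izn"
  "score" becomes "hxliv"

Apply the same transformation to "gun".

tfm

Each pair mirrors across the alphabet (b↔y, e↔v, d↔w): positions sum to 25. Each letter is replaced by its mirror in the alphabet: a↔z, b↔y, c↔x, and so on (the Atbash cipher).
Applying it to gun: g↔t, u↔f, n↔m.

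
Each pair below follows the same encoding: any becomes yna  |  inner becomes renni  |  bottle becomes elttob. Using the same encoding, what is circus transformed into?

The word is simply reversed.
For circus: reverse → sucric.

sucric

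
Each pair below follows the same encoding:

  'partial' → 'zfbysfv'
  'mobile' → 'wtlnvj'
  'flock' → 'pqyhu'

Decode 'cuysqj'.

Shifts by position in partial: pos 0: p→z (+10), pos 1: a→f (+5), pos 2: r→b (+10), pos 3: t→y (+5) — repeating every 2. The shifts repeat in a cycle of length 2: positions 0,1,… shift by +10, +5, then the pattern repeats.
Reversing it on cuysqj: c−10=s, u−5=p, y−10=o, s−5=n, q−10=g, j−5=e.

sponge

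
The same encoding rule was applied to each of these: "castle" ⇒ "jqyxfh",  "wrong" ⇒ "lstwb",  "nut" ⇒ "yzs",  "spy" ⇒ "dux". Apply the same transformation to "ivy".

dan

The output letters match the input read backwards, each shifted +5: castle reversed is eltsac. Read the word backwards and shift each letter +5.
For ivy: reverse → yvi; then shift: y+5=d, v+5=a, i+5=n.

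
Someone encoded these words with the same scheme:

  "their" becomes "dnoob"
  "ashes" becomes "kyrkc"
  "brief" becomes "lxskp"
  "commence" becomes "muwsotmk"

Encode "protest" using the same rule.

zxyzoyd

Shifts by position in their: pos 0: t→d (+10), pos 1: h→n (+6), pos 2: e→o (+10), pos 3: i→o (+6) — repeating every 2. A repeating key of period 2 is used — shifts +10, +6 over and over.
Applying it to protest: p+10=z, r+6=x, o+10=y, t+6=z, e+10=o, s+6=y, t+10=d.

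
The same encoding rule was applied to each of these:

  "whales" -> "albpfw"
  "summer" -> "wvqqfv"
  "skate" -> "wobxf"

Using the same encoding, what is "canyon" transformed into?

The shift depends on letter class: consonant w→a is +4, but vowel a→b is +1. Vowels shift forward by 1 and consonants shift forward by 4.
Applying it to canyon: c(cons)+4=g, a(vowel)+1=b, n(cons)+4=r, y(cons)+4=c, o(vowel)+1=p, n(cons)+4=r.

gbrcpr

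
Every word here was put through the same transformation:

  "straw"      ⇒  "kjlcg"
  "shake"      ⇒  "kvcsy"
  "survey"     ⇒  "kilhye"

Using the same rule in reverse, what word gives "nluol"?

Treating letters as 0–25, the rule is x ↦ 25x + 2 (mod 26).
Reversing it on nluol: n(13)→25·(13−2)≡15=p; l(11)→25·(11−2)≡17=r; u(20)→25·(20−2)≡8=i; o(14)→25·(14−2)≡14=o; l(11)→25·(11−2)≡17=r (all mod 26).

prior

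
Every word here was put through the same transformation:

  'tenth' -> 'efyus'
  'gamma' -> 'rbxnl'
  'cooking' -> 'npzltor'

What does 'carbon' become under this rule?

Shifts by position in tenth: pos 0: t→e (+11), pos 1: e→f (+1), pos 2: n→y (+11), pos 3: t→u (+1) — repeating every 2. A repeating key of period 2 is used — shifts +11, +1 over and over.
On carbon: c+11=n, a+1=b, r+11=c, b+1=c, o+11=z, n+1=o.

nbcczo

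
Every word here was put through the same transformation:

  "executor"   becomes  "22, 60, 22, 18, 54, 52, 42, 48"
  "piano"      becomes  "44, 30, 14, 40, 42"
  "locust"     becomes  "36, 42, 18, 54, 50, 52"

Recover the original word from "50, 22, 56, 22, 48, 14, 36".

The formula is n = 2×(alphabet index, a=1) + 12.
Reversing it on 50, 22, 56, 22, 48, 14, 36: 50→(50−12)÷2=19=s, 22→(22−12)÷2=5=e, 56→(56−12)÷2=22=v, 22→(22−12)÷2=5=e, 48→(48−12)÷2=18=r, 14→(14−12)÷2=1=a, 36→(36−12)÷2=12=l.

several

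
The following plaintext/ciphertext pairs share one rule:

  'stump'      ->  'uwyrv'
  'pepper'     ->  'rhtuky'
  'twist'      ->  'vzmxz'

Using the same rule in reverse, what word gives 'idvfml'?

garage

Letter i (0-indexed) is shifted by i+2, so successive shifts are 2, 3, 4, ….
Undoing it on idvfml: i−2=g, d−3=a, v−4=r, f−5=a, m−6=g, l−7=e.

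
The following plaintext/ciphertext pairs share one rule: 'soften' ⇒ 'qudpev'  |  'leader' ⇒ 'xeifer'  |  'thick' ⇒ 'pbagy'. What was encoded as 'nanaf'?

s(18)→q(16) and o(14)→u(20) fit y≡25x+8 (mod 26); the inverse of 25 mod 26 is 25. Each letter's alphabet position (a=0..z=25) is mapped through 25·x+8 mod 26 — an affine cipher.
Reversing it on nanaf: n(13)→25·(13−8)≡21=v; a(0)→25·(0−8)≡8=i; n(13)→25·(13−8)≡21=v; a(0)→25·(0−8)≡8=i; f(5)→25·(5−8)≡3=d (all mod 26).

vivid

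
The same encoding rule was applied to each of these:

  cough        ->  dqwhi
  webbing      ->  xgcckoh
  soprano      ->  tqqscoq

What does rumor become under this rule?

swnqs

The shift depends on letter class: consonant c→d is +1, but vowel o→q is +2. Two shifts are in play — +2 for a/e/i/o/u, +1 for every other letter.
For rumor: r(cons)+1=s, u(vowel)+2=w, m(cons)+1=n, o(vowel)+2=q, r(cons)+1=s.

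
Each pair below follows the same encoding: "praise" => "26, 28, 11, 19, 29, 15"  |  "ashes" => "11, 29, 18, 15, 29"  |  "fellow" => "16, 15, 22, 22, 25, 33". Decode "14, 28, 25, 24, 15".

drone

p is letter #16 and maps to 26: an offset of 10. The number is (letter's place in the alphabet, a=1) + 10.
Reversing it on 14, 28, 25, 24, 15: 14→(14−10)÷1=4=d, 28→(28−10)÷1=18=r, 25→(25−10)÷1=15=o, 24→(24−10)÷1=14=n, 15→(15−10)÷1=5=e.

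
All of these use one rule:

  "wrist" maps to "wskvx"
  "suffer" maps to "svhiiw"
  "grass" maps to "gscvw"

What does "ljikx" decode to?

In wrist: w→w is +0, r→s is +1, i→k is +2, s→v is +3 — the shift increases by 1 each position. The shift increases by 1 at each position, starting from +0: 0, 1, 2, ….
Undoing it on ljikx: l−0=l, j−1=i, i−2=g, k−3=h, x−4=t.

light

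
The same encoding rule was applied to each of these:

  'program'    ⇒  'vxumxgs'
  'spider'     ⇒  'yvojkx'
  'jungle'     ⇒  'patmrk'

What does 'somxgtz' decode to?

migrant

Compare letters: p→v is +6, r→x is +6, o→u is +6 — a constant shift. This is a Caesar cipher with shift 6.
Decoding somxgtz: s−6=m, o−6=i, m−6=g, x−6=r, g−6=a, t−6=n, z−6=t.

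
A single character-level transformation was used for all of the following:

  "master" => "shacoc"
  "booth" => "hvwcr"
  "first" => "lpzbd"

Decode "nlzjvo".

herald

In master: m→s is +6, a→h is +7, s→a is +8, t→c is +9 — the shift increases by 1 each position. The shift increases by 1 at each position, starting from +6: 6, 7, 8, ….
Undoing it on nlzjvo: n−6=h, l−7=e, z−8=r, j−9=a, v−10=l, o−11=d.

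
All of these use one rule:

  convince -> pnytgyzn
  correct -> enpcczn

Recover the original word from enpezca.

protect

The output letters match the input read backwards, each shifted +11: convince reversed is ecnivnoc. The word is reversed, then every letter is shifted forward by 11.
Undoing it on enpezca: shift back: e−11=t, n−11=c, p−11=e, e−11=t, z−11=o, c−11=r, a−11=p → tcetorp; then reverse → protect.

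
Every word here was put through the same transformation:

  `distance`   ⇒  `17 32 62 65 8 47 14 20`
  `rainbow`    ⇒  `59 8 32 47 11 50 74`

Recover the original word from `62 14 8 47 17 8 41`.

Each letter becomes 3×(its alphabet position, a=1..z=26) + 5.
Undoing it on 62 14 8 47 17 8 41: 62→(62−5)÷3=19=s, 14→(14−5)÷3=3=c, 8→(8−5)÷3=1=a, 47→(47−5)÷3=14=n, 17→(17−5)÷3=4=d, 8→(8−5)÷3=1=a, 41→(41−5)÷3=12=l.

scandal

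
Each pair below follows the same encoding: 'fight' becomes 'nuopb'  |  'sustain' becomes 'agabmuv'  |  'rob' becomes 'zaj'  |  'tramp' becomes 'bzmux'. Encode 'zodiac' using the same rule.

halumk

The shift depends on letter class: consonant f→n is +8, but vowel i→u is +12. Two shifts are in play — +12 for a/e/i/o/u, +8 for every other letter.
For zodiac: z(cons)+8=h, o(vowel)+12=a, d(cons)+8=l, i(vowel)+12=u, a(vowel)+12=m, c(cons)+8=k.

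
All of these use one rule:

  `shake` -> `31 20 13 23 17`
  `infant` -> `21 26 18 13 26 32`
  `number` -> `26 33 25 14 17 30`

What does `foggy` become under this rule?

Each letter is replaced by its alphabet position (a=1..z=26) + 12.
Applying it to foggy: f=6→18, o=15→27, g=7→19, g=7→19, y=25→37.

18 27 19 19 37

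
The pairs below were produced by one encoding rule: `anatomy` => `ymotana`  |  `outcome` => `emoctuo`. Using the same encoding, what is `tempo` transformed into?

The output letters match the input read backwards: anatomy reversed is ymotana. The word is simply reversed.
On tempo: reverse → opmet.

opmet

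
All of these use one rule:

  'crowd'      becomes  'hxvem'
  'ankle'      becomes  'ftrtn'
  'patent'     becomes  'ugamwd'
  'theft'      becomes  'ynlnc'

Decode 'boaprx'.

Each letter shifts forward by (position + 5), i.e. 5, 6, 7, … — the shift grows by one for each successive letter.
Decoding boaprx: b−5=w, o−6=i, a−7=t, p−8=h, r−9=i, x−10=n.

within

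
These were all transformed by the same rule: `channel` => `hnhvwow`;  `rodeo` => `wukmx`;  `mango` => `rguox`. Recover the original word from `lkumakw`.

general

In channel: c→h is +5, h→n is +6, a→h is +7, n→v is +8 — the shift increases by 1 each position. Letter i (0-indexed) is shifted by i+5, so successive shifts are 5, 6, 7, ….
Undoing it on lkumakw: l−5=g, k−6=e, u−7=n, m−8=e, a−9=r, k−10=a, w−11=l.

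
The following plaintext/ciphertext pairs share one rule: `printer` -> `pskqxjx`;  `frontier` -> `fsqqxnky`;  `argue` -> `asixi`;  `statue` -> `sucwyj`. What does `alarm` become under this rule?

Letter i (0-indexed) is shifted by i+0, so successive shifts are 0, 1, 2, ….
On alarm: a+0=a, l+1=m, a+2=c, r+3=u, m+4=q.

amcuq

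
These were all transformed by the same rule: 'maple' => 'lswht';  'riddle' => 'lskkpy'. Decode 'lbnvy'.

rogue

Read the word backwards and shift each letter +7.
Reversing it on lbnvy: shift back: l−7=e, b−7=u, n−7=g, v−7=o, y−7=r → eugor; then reverse → rogue.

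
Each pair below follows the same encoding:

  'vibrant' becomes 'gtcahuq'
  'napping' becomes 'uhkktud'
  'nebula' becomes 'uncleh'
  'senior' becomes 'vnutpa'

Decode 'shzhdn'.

damage

Each letter's alphabet position (a=0..z=25) is mapped through 21·x+7 mod 26 — an affine cipher.
Reversing it on shzhdn: s(18)→5·(18−7)≡3=d; h(7)→5·(7−7)≡0=a; z(25)→5·(25−7)≡12=m; h(7)→5·(7−7)≡0=a; d(3)→5·(3−7)≡6=g; n(13)→5·(13−7)≡4=e (all mod 26).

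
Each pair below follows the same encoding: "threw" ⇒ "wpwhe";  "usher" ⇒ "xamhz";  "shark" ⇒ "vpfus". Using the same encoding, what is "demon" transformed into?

gmrrv

Shifts by position in threw: pos 0: t→w (+3), pos 1: h→p (+8), pos 2: r→w (+5), pos 3: e→h (+3), pos 4: w→e (+8) — repeating every 3. It's a Vigenère-style cipher with numeric key [3,8,5]: position i shifts by key[i mod 3].
Applying it to demon: d+3=g, e+8=m, m+5=r, o+3=r, n+8=v.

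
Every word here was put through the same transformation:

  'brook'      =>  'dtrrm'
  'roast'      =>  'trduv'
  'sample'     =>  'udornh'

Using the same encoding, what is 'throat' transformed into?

vjtrdv

The shift depends on letter class: consonant b→d is +2, but vowel o→r is +3. Two shifts are in play — +3 for a/e/i/o/u, +2 for every other letter.
Applying it to throat: t(cons)+2=v, h(cons)+2=j, r(cons)+2=t, o(vowel)+3=r, a(vowel)+3=d, t(cons)+2=v.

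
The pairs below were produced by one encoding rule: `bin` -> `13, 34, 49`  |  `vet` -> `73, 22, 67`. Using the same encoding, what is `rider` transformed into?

61, 34, 19, 22, 61

b(#2)→13 and i(#9)→34: differences scale by 3, so n = 3·pos + 7. With a=1..z=26, the number is 3·pos + 7.
For rider: r=18→61, i=9→34, d=4→19, e=5→22, r=18→61.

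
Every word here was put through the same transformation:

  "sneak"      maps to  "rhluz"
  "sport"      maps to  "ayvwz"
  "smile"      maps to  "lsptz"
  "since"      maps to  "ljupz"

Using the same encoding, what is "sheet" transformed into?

alloz

The output letters match the input read backwards, each shifted +7: sneak reversed is kaens. Two steps: reverse the string, then apply a Caesar shift of +7.
On sheet: reverse → teehs; then shift: t+7=a, e+7=l, e+7=l, h+7=o, s+7=z.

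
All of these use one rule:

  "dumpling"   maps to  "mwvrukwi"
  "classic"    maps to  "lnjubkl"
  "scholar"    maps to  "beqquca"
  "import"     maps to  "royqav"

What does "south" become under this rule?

Shifts by position in dumpling: pos 0: d→m (+9), pos 1: u→w (+2), pos 2: m→v (+9), pos 3: p→r (+2) — repeating every 2. The shifts repeat in a cycle of length 2: positions 0,1,… shift by +9, +2, then the pattern repeats.
On south: s+9=b, o+2=q, u+9=d, t+2=v, h+9=q.

bqdvq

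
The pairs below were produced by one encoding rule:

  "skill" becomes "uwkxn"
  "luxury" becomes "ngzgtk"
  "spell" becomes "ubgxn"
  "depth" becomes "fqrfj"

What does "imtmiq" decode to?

The shifts repeat in a cycle of length 2: positions 0,1,… shift by +2, +12, then the pattern repeats.
Decoding imtmiq: i−2=g, m−12=a, t−2=r, m−12=a, i−2=g, q−12=e.

garage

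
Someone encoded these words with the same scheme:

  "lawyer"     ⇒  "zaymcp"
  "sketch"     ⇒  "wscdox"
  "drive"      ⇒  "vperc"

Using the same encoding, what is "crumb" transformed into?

opkgh

l(11)→z(25) and a(0)→a(0) fit y≡7x+0 (mod 26); the inverse of 7 mod 26 is 15. Treating letters as 0–25, the rule is x ↦ 7x + 0 (mod 26).
For crumb: c(2)→7·2+0≡14=o; r(17)→7·17+0≡15=p; u(20)→7·20+0≡10=k; m(12)→7·12+0≡6=g; b(1)→7·1+0≡7=h (all mod 26).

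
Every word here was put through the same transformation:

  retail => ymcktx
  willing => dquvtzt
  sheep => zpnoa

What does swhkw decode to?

loyal

In retail: r→y is +7, e→m is +8, t→c is +9, a→k is +10 — the shift increases by 1 each position. Each letter shifts forward by (position + 7), i.e. 7, 8, 9, … — the shift grows by one for each successive letter.
Reversing it on swhkw: s−7=l, w−8=o, h−9=y, k−10=a, w−11=l.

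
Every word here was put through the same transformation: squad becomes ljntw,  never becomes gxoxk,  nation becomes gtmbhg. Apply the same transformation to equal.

Compare letters: s→l is +19, q→j is +19, u→n is +19 — a constant shift. It's a constant shift of +19 (ROT19).
For equal: e+19=x, q+19=j, u+19=n, a+19=t, l+19=e.

xjnte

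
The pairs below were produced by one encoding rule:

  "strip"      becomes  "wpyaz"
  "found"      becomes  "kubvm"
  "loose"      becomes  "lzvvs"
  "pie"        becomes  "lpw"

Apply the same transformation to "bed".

The output letters match the input read backwards, each shifted +7: strip reversed is pirts. Read the word backwards and shift each letter +7.
For bed: reverse → deb; then shift: d+7=k, e+7=l, b+7=i.

kli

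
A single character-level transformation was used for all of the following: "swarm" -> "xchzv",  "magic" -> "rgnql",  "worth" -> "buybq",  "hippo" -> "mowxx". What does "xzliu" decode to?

In swarm: s→x is +5, w→c is +6, a→h is +7, r→z is +8 — the shift increases by 1 each position. Letter i (0-indexed) is shifted by i+5, so successive shifts are 5, 6, 7, ….
Undoing it on xzliu: x−5=s, z−6=t, l−7=e, i−8=a, u−9=l.

steal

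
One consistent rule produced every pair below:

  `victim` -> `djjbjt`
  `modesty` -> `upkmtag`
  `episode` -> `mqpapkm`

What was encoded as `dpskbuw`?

A repeating key of period 3 is used — shifts +8, +1, +7 over and over.
Decoding dpskbuw: d−8=v, p−1=o, s−7=l, k−8=c, b−1=a, u−7=n, w−8=o.

volcano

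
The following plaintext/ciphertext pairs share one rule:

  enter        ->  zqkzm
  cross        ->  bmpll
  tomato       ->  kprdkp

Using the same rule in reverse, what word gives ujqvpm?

junior

e(4)→z(25) and n(13)→q(16) fit y≡25x+3 (mod 26); the inverse of 25 mod 26 is 25. Each letter's alphabet position (a=0..z=25) is mapped through 25·x+3 mod 26 — an affine cipher.
Undoing it on ujqvpm: u(20)→25·(20−3)≡9=j; j(9)→25·(9−3)≡20=u; q(16)→25·(16−3)≡13=n; v(21)→25·(21−3)≡8=i; p(15)→25·(15−3)≡14=o; m(12)→25·(12−3)≡17=r (all mod 26).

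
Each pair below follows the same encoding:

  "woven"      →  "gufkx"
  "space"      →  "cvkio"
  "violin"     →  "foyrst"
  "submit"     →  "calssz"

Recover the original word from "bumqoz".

Shifts by position in woven: pos 0: w→g (+10), pos 1: o→u (+6), pos 2: v→f (+10), pos 3: e→k (+6) — repeating every 2. The shifts repeat in a cycle of length 2: positions 0,1,… shift by +10, +6, then the pattern repeats.
Undoing it on bumqoz: b−10=r, u−6=o, m−10=c, q−6=k, o−10=e, z−6=t.

rocket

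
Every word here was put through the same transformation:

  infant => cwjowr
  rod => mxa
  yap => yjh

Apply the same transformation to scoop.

yxxlb

The output letters match the input read backwards, each shifted +9: infant reversed is tnafni. The word is reversed, then every letter is shifted forward by 9.
For scoop: reverse → poocs; then shift: p+9=y, o+9=x, o+9=x, c+9=l, s+9=b.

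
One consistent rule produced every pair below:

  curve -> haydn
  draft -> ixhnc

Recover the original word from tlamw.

In curve: c→h is +5, u→a is +6, r→y is +7, v→d is +8 — the shift increases by 1 each position. Letter i (0-indexed) is shifted by i+5, so successive shifts are 5, 6, 7, ….
Decoding tlamw: t−5=o, l−6=f, a−7=t, m−8=e, w−9=n.

often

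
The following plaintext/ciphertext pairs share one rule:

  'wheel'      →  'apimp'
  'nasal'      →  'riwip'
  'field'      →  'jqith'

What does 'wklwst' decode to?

Shifts by position in wheel: pos 0: w→a (+4), pos 1: h→p (+8), pos 2: e→i (+4), pos 3: e→m (+8) — repeating every 2. A repeating key of period 2 is used — shifts +4, +8 over and over.
Undoing it on wklwst: w−4=s, k−8=c, l−4=h, w−8=o, s−4=o, t−8=l.

school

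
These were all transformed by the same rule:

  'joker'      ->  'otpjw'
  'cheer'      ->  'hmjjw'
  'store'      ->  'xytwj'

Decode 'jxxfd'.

essay

This is a Caesar cipher with shift 5.
Undoing it on jxxfd: j−5=e, x−5=s, x−5=s, f−5=a, d−5=y.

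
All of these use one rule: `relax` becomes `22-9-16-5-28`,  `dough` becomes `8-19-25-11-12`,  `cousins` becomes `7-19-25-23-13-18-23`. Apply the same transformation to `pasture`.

20-5-23-24-25-22-9

r is letter #18 and maps to 22: an offset of 4. The number is (letter's place in the alphabet, a=1) + 4.
Applying it to pasture: p=16→20, a=1→5, s=19→23, t=20→24, u=21→25, r=18→22, e=5→9.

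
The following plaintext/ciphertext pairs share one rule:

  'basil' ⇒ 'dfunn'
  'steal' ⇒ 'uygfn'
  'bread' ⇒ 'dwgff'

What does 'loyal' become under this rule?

ntafn

Shifts by position in basil: pos 0: b→d (+2), pos 1: a→f (+5), pos 2: s→u (+2), pos 3: i→n (+5) — repeating every 2. A repeating key of period 2 is used — shifts +2, +5 over and over.
For loyal: l+2=n, o+5=t, y+2=a, a+5=f, l+2=n.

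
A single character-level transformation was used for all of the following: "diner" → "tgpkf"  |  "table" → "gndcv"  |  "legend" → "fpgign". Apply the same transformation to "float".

The output letters match the input read backwards, each shifted +2: diner reversed is renid. The word is reversed, then every letter is shifted forward by 2.
For float: reverse → taolf; then shift: t+2=v, a+2=c, o+2=q, l+2=n, f+2=h.

vcqnh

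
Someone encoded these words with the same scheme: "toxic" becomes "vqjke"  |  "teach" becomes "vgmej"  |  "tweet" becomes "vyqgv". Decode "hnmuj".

Shifts by position in toxic: pos 0: t→v (+2), pos 1: o→q (+2), pos 2: x→j (+12), pos 3: i→k (+2), pos 4: c→e (+2) — repeating every 3. A repeating key of period 3 is used — shifts +2, +2, +12 over and over.
Undoing it on hnmuj: h−2=f, n−2=l, m−12=a, u−2=s, j−2=h.

flash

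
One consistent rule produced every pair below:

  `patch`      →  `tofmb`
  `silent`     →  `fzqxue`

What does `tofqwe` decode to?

sketch

The word is reversed, then every letter is shifted forward by 12.
Reversing it on tofqwe: shift back: t−12=h, o−12=c, f−12=t, q−12=e, w−12=k, e−12=s → hcteks; then reverse → sketch.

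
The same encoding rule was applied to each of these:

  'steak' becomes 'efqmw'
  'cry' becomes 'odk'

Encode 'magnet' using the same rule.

Compare letters: s→e is +12, t→f is +12, e→q is +12 — a constant shift. It's a constant shift of +12 (ROT12).
On magnet: m+12=y, a+12=m, g+12=s, n+12=z, e+12=q, t+12=f.

ymszqf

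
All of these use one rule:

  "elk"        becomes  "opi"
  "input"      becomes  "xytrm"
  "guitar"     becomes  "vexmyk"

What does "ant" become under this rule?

The output letters match the input read backwards, each shifted +4: elk reversed is kle. The word is reversed, then every letter is shifted forward by 4.
For ant: reverse → tna; then shift: t+4=x, n+4=r, a+4=e.

xre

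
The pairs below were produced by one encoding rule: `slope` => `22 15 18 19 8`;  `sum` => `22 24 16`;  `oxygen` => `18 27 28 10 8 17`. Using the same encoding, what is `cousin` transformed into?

s is letter #19 and maps to 22: an offset of 3. Each letter is replaced by its alphabet position (a=1..z=26) + 3.
Applying it to cousin: c=3→6, o=15→18, u=21→24, s=19→22, i=9→12, n=14→17.

6 18 24 22 12 17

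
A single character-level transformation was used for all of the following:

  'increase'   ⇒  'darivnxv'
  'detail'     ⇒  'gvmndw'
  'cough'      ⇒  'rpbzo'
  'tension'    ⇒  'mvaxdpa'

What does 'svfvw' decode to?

i(8)→d(3) and n(13)→a(0) fit y≡15x+13 (mod 26); the inverse of 15 mod 26 is 7. This is an affine cipher: with a=0,…,z=25, each position x becomes (15x+13) mod 26.
Decoding svfvw: s(18)→7·(18−13)≡9=j; v(21)→7·(21−13)≡4=e; f(5)→7·(5−13)≡22=w; v(21)→7·(21−13)≡4=e; w(22)→7·(22−13)≡11=l (all mod 26).

jewel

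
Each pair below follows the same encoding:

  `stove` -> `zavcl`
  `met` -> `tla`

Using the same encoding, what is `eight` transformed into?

lpnoa

Each letter is shifted forward by 7 in the alphabet (a Caesar shift of +7).
Applying it to eight: e+7=l, i+7=p, g+7=n, h+7=o, t+7=a.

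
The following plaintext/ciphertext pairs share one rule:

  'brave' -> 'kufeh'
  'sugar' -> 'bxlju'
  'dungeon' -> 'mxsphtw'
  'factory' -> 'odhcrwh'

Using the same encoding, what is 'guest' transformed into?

pxjbw

Shifts by position in brave: pos 0: b→k (+9), pos 1: r→u (+3), pos 2: a→f (+5), pos 3: v→e (+9), pos 4: e→h (+3) — repeating every 3. A repeating key of period 3 is used — shifts +9, +3, +5 over and over.
On guest: g+9=p, u+3=x, e+5=j, s+9=b, t+3=w.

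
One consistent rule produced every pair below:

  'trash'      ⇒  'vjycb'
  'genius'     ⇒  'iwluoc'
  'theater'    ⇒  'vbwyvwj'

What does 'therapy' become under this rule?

vbwjyxm

t(19)→v(21) and r(17)→j(9) fit y≡19x+24 (mod 26); the inverse of 19 mod 26 is 11. Each letter's alphabet position (a=0..z=25) is mapped through 19·x+24 mod 26 — an affine cipher.
On therapy: t(19)→19·19+24≡21=v; h(7)→19·7+24≡1=b; e(4)→19·4+24≡22=w; r(17)→19·17+24≡9=j; a(0)→19·0+24≡24=y; p(15)→19·15+24≡23=x; y(24)→19·24+24≡12=m (all mod 26).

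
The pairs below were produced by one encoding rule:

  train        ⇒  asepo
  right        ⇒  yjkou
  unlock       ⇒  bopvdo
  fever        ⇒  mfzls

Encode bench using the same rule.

Shifts by position in train: pos 0: t→a (+7), pos 1: r→s (+1), pos 2: a→e (+4), pos 3: i→p (+7), pos 4: n→o (+1) — repeating every 3. It's a Vigenère-style cipher with numeric key [7,1,4]: position i shifts by key[i mod 3].
Applying it to bench: b+7=i, e+1=f, n+4=r, c+7=j, h+1=i.

ifrji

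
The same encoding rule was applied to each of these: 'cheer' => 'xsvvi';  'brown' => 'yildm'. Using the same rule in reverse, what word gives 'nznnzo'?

Each pair mirrors across the alphabet (c↔x, h↔s, e↔v): positions sum to 25. Letters are reflected about the middle of the alphabet (position → 25−position): Atbash.
Undoing it on nznnzo: n↔m, z↔a, n↔m, n↔m, z↔a, o↔l.

mammal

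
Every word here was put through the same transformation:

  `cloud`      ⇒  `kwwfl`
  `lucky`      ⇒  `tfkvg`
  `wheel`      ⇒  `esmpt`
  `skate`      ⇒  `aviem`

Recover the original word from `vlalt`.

nasal

It's a Vigenère-style cipher with numeric key [8,11]: position i shifts by key[i mod 2].
Undoing it on vlalt: v−8=n, l−11=a, a−8=s, l−11=a, t−8=l.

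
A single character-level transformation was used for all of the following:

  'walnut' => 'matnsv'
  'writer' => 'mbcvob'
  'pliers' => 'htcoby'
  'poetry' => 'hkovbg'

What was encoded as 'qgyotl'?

w(22)→m(12) and a(0)→a(0) fit y≡23x+0 (mod 26); the inverse of 23 mod 26 is 17. Each letter's alphabet position (a=0..z=25) is mapped through 23·x+0 mod 26 — an affine cipher.
Undoing it on qgyotl: q(16)→17·(16−0)≡12=m; g(6)→17·(6−0)≡24=y; y(24)→17·(24−0)≡18=s; o(14)→17·(14−0)≡4=e; t(19)→17·(19−0)≡11=l; l(11)→17·(11−0)≡5=f (all mod 26).

myself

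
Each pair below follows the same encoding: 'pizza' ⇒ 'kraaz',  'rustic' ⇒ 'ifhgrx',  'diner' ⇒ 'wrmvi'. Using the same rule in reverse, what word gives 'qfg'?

jut

Each pair mirrors across the alphabet (p↔k, i↔r, z↔a): positions sum to 25. Letters are reflected about the middle of the alphabet (position → 25−position): Atbash.
Undoing it on qfg: q↔j, f↔u, g↔t.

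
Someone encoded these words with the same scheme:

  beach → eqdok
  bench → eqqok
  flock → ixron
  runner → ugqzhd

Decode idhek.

fresh

A repeating key of period 2 is used — shifts +3, +12 over and over.
Undoing it on idhek: i−3=f, d−12=r, h−3=e, e−12=s, k−3=h.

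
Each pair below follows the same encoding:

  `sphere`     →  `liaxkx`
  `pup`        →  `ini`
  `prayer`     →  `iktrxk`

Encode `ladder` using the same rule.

etwwxk

This is a Caesar cipher with shift 19.
On ladder: l+19=e, a+19=t, d+19=w, d+19=w, e+19=x, r+19=k.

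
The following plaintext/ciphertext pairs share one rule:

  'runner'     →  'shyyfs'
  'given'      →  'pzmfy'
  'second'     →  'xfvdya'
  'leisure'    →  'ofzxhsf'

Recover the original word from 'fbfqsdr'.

eyebrow

r(17)→s(18) and u(20)→h(7) fit y≡5x+11 (mod 26); the inverse of 5 mod 26 is 21. Treating letters as 0–25, the rule is x ↦ 5x + 11 (mod 26).
Reversing it on fbfqsdr: f(5)→21·(5−11)≡4=e; b(1)→21·(1−11)≡24=y; f(5)→21·(5−11)≡4=e; q(16)→21·(16−11)≡1=b; s(18)→21·(18−11)≡17=r; d(3)→21·(3−11)≡14=o; r(17)→21·(17−11)≡22=w (all mod 26).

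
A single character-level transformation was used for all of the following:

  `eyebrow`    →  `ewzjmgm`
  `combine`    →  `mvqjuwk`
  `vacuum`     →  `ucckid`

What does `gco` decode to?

The output letters match the input read backwards, each shifted +8: eyebrow reversed is worbeye. Read the word backwards and shift each letter +8.
Decoding gco: shift back: g−8=y, c−8=u, o−8=g → yug; then reverse → guy.

guy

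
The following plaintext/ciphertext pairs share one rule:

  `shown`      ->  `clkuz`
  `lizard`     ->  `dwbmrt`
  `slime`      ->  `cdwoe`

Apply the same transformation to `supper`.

s(18)→c(2) and h(7)→l(11) fit y≡11x+12 (mod 26); the inverse of 11 mod 26 is 19. Each letter's alphabet position (a=0..z=25) is mapped through 11·x+12 mod 26 — an affine cipher.
For supper: s(18)→11·18+12≡2=c; u(20)→11·20+12≡24=y; p(15)→11·15+12≡21=v; p(15)→11·15+12≡21=v; e(4)→11·4+12≡4=e; r(17)→11·17+12≡17=r (all mod 26).

cyvver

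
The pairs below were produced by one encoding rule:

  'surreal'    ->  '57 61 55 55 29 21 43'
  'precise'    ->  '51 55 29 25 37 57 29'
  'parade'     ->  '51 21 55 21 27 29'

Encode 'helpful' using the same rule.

35 29 43 51 31 61 43

s(#19)→57 and u(#21)→61: differences scale by 2, so n = 2·pos + 19. With a=1..z=26, the number is 2·pos + 19.
For helpful: h=8→35, e=5→29, l=12→43, p=16→51, f=6→31, u=21→61, l=12→43.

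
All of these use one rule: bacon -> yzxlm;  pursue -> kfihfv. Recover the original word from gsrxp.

Each letter is replaced by its mirror in the alphabet: a↔z, b↔y, c↔x, and so on (the Atbash cipher).
Undoing it on gsrxp: g↔t, s↔h, r↔i, x↔c, p↔k.

thick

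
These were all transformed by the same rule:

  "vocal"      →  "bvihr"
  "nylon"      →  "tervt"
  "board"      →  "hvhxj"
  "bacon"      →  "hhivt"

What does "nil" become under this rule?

Vowels shift forward by 7 and consonants shift forward by 6.
For nil: n(cons)+6=t, i(vowel)+7=p, l(cons)+6=r.

tpr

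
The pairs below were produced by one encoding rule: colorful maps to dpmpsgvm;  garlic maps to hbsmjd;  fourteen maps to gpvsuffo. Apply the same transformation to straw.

tusbx

Compare letters: c→d is +1, o→p is +1, l→m is +1 — a constant shift. This is a Caesar cipher with shift 1.
Applying it to straw: s+1=t, t+1=u, r+1=s, a+1=b, w+1=x.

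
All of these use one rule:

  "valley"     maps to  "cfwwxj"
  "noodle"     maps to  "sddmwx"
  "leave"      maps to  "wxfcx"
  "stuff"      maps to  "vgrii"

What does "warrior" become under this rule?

nfkkpdk

v(21)→c(2) and a(0)→f(5) fit y≡11x+5 (mod 26); the inverse of 11 mod 26 is 19. This is an affine cipher: with a=0,…,z=25, each position x becomes (11x+5) mod 26.
Applying it to warrior: w(22)→11·22+5≡13=n; a(0)→11·0+5≡5=f; r(17)→11·17+5≡10=k; r(17)→11·17+5≡10=k; i(8)→11·8+5≡15=p; o(14)→11·14+5≡3=d; r(17)→11·17+5≡10=k (all mod 26).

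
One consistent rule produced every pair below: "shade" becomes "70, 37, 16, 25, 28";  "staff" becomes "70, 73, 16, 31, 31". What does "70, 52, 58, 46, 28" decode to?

s(#19)→70 and h(#8)→37: differences scale by 3, so n = 3·pos + 13. The formula is n = 3×(alphabet index, a=1) + 13.
Decoding 70, 52, 58, 46, 28: 70→(70−13)÷3=19=s, 52→(52−13)÷3=13=m, 58→(58−13)÷3=15=o, 46→(46−13)÷3=11=k, 28→(28−13)÷3=5=e.

smoke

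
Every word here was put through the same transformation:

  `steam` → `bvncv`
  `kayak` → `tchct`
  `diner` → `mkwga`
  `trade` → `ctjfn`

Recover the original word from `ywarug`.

purple

A repeating key of period 2 is used — shifts +9, +2 over and over.
Decoding ywarug: y−9=p, w−2=u, a−9=r, r−2=p, u−9=l, g−2=e.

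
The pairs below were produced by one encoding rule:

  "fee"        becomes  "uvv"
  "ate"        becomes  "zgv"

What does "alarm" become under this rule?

Each pair mirrors across the alphabet (f↔u, e↔v, e↔v): positions sum to 25. This is the alphabet-reversal cipher (Atbash): a becomes z, b becomes y, etc.
Applying it to alarm: a↔z, l↔o, a↔z, r↔i, m↔n.

zozin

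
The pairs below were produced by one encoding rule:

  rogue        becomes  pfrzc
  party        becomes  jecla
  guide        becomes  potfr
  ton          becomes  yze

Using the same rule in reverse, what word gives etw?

lit

The word is reversed, then every letter is shifted forward by 11.
Undoing it on etw: shift back: e−11=t, t−11=i, w−11=l → til; then reverse → lit.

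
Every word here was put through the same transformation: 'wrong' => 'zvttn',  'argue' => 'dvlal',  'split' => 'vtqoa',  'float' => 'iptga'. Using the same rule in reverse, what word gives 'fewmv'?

cargo

In wrong: w→z is +3, r→v is +4, o→t is +5, n→t is +6 — the shift increases by 1 each position. Letter i (0-indexed) is shifted by i+3, so successive shifts are 3, 4, 5, ….
Undoing it on fewmv: f−3=c, e−4=a, w−5=r, m−6=g, v−7=o.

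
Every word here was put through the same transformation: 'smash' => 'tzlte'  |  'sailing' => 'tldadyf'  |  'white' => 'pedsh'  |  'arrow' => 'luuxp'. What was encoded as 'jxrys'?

Each letter's alphabet position (a=0..z=25) is mapped through 25·x+11 mod 26 — an affine cipher.
Decoding jxrys: j(9)→25·(9−11)≡2=c; x(23)→25·(23−11)≡14=o; r(17)→25·(17−11)≡20=u; y(24)→25·(24−11)≡13=n; s(18)→25·(18−11)≡19=t (all mod 26).

count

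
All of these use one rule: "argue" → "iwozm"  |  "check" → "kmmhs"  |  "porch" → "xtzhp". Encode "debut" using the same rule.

Shifts by position in argue: pos 0: a→i (+8), pos 1: r→w (+5), pos 2: g→o (+8), pos 3: u→z (+5) — repeating every 2. A repeating key of period 2 is used — shifts +8, +5 over and over.
Applying it to debut: d+8=l, e+5=j, b+8=j, u+5=z, t+8=b.

ljjzb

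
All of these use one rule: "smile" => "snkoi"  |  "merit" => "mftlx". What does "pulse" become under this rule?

pvnvi

In smile: s→s is +0, m→n is +1, i→k is +2, l→o is +3 — the shift increases by 1 each position. Each letter shifts forward by its position index (0, 1, 2, …) — the shift grows by one for each successive letter.
On pulse: p+0=p, u+1=v, l+2=n, s+3=v, e+4=i.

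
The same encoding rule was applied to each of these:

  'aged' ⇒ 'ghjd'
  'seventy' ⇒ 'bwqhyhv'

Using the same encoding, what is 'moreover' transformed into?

The output letters match the input read backwards, each shifted +3: aged reversed is dega. Two steps: reverse the string, then apply a Caesar shift of +3.
Applying it to moreover: reverse → revoerom; then shift: r+3=u, e+3=h, v+3=y, o+3=r, e+3=h, r+3=u, o+3=r, m+3=p.

uhyrhurp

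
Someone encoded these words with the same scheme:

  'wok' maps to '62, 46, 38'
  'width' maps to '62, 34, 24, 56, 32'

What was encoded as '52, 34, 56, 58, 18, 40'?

w(#23)→62 and o(#15)→46: differences scale by 2, so n = 2·pos + 16. The formula is n = 2×(alphabet index, a=1) + 16.
Reversing it on 52, 34, 56, 58, 18, 40: 52→(52−16)÷2=18=r, 34→(34−16)÷2=9=i, 56→(56−16)÷2=20=t, 58→(58−16)÷2=21=u, 18→(18−16)÷2=1=a, 40→(40−16)÷2=12=l.

ritual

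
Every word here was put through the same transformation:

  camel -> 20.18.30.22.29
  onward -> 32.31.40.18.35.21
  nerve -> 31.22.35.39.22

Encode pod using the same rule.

33.32.21

c is letter #3 and maps to 20: an offset of 17. The number is (letter's place in the alphabet, a=1) + 17.
For pod: p=16→33, o=15→32, d=4→21.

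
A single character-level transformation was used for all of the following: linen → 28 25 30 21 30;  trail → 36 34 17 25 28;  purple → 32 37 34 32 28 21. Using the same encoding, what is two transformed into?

l is letter #12 and maps to 28: an offset of 16. The number is (letter's place in the alphabet, a=1) + 16.
Applying it to two: t=20→36, w=23→39, o=15→31.

36 39 31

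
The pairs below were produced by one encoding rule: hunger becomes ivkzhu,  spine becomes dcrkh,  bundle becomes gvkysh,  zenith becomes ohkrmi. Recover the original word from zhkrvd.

genius

h(7)→i(8) and u(20)→v(21) fit y≡9x+23 (mod 26); the inverse of 9 mod 26 is 3. Each letter's alphabet position (a=0..z=25) is mapped through 9·x+23 mod 26 — an affine cipher.
Undoing it on zhkrvd: z(25)→3·(25−23)≡6=g; h(7)→3·(7−23)≡4=e; k(10)→3·(10−23)≡13=n; r(17)→3·(17−23)≡8=i; v(21)→3·(21−23)≡20=u; d(3)→3·(3−23)≡18=s (all mod 26).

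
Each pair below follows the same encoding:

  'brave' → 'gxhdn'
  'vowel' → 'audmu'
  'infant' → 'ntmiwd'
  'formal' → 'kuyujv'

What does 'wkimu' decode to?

rebel

In brave: b→g is +5, r→x is +6, a→h is +7, v→d is +8 — the shift increases by 1 each position. Each letter shifts forward by (position + 5), i.e. 5, 6, 7, … — the shift grows by one for each successive letter.
Undoing it on wkimu: w−5=r, k−6=e, i−7=b, m−8=e, u−9=l.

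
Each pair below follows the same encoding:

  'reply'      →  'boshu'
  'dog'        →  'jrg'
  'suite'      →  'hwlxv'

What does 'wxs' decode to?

put

The output letters match the input read backwards, each shifted +3: reply reversed is ylper. Two steps: reverse the string, then apply a Caesar shift of +3.
Undoing it on wxs: shift back: w−3=t, x−3=u, s−3=p → tup; then reverse → put.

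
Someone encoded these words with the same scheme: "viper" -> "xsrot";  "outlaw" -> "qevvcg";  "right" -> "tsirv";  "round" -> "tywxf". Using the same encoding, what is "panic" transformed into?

Shifts by position in viper: pos 0: v→x (+2), pos 1: i→s (+10), pos 2: p→r (+2), pos 3: e→o (+10) — repeating every 2. A repeating key of period 2 is used — shifts +2, +10 over and over.
Applying it to panic: p+2=r, a+10=k, n+2=p, i+10=s, c+2=e.

rkpse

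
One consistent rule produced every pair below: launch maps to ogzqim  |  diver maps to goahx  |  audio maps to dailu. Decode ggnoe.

Shifts by position in launch: pos 0: l→o (+3), pos 1: a→g (+6), pos 2: u→z (+5), pos 3: n→q (+3), pos 4: c→i (+6), pos 5: h→m (+5) — repeating every 3. The shifts repeat in a cycle of length 3: positions 0,1,… shift by +3, +6, +5, then the pattern repeats.
Undoing it on ggnoe: g−3=d, g−6=a, n−5=i, o−3=l, e−6=y.

daily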